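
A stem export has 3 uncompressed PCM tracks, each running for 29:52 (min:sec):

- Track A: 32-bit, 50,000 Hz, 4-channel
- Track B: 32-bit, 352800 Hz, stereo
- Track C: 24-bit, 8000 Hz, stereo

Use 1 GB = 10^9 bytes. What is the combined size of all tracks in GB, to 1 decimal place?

29:52 (min:sec) = 1,792 s.
Track A: 50,000 × 1,792 × 4 × 4 = 1,433,600,000 bytes.
Track B: 352,800 × 1,792 × 4 × 2 = 5,057,740,800 bytes.
Track C: 8,000 × 1,792 × 3 × 2 = 86,016,000 bytes.
Total = 6,577,356,800 bytes = 6.6 GB.

6.6 GB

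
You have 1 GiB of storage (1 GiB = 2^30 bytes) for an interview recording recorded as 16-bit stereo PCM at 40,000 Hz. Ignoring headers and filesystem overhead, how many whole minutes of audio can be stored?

Uncompressed byte rate = 40,000 × 2 × 2 = 160,000 bytes/s.
Capacity = 1 × 1,073,741,824 = 1,073,741,824 bytes.
1,073,741,824 / 160,000 ≈ 6710.89 s → 111 minutes.

111 minutes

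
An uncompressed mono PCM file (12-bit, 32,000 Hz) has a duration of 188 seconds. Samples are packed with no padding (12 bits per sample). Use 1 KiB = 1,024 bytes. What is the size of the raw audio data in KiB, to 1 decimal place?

Bits = 32,000 × 188 × 12 × 1 = 72,192,000 bits = 9,024,000 bytes.
9,024,000 / 1,024 = 8812.5 KiB.

8812.5 KiB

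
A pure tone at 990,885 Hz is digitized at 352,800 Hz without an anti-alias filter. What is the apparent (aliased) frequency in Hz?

Nyquist = 352,800/2 = 176,400 Hz; 990,885 Hz exceeds it.
Alias = |990,885 − 3×352,800| = |990,885 − 1,058,400| = 67,515 Hz.

67,515 Hz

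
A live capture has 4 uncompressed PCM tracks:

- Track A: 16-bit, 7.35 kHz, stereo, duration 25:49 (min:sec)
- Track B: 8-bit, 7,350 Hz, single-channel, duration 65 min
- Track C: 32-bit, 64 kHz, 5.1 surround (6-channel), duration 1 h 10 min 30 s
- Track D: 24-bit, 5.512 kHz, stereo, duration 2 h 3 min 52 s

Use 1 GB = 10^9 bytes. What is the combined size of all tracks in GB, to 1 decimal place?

Track A: 25:49 (min:sec) = 1,549 s; 7,350 × 1,549 × 2 × 2 = 45,540,600 bytes.
Track B: 65 min = 3,900 s; 7,350 × 3,900 × 1 × 1 = 28,665,000 bytes.
Track C: 1 h 10 min 30 s = 4,230 s; 64,000 × 4,230 × 4 × 6 = 6,497,280,000 bytes.
Track D: 2 h 3 min 52 s = 7,432 s; 5,512 × 7,432 × 3 × 2 = 245,791,104 bytes.
Total = 6,817,276,704 bytes = 6.8 GB.

6.8 GB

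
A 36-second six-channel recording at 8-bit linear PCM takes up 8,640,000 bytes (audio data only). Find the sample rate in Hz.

Bytes = sample_rate × seconds × bytes_per_sample × channels.
sample_rate = 8,640,000 / (36 × 1 × 6) = 8,640,000 / 216 = 40,000 Hz.

40,000 Hz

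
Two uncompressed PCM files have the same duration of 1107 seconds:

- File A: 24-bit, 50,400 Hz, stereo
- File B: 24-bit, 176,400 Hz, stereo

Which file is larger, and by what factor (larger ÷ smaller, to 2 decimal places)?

File B, by a factor of 3.50

File A: 50,400 × 3 × 2 = 302,400 bytes/s.
File B: 176,400 × 3 × 2 = 1,058,400 bytes/s.
File B is larger; ratio = 1,171,648,800 / 334,756,800 = 3.50.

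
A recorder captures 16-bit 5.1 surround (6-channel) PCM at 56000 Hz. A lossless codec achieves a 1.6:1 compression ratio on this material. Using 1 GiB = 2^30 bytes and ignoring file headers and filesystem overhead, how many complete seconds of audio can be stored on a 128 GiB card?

Uncompressed byte rate = 56,000 × 2 × 6 = 672,000 bytes/s.
After 1.6:1 compression, effective rate ≈ 420000 bytes/s.
Capacity = 128 × 1,073,741,824 = 137,438,953,472 bytes.
137,438,953,472 / effective rate ≈ 327235.6 s → 327,235 seconds.

327,235 seconds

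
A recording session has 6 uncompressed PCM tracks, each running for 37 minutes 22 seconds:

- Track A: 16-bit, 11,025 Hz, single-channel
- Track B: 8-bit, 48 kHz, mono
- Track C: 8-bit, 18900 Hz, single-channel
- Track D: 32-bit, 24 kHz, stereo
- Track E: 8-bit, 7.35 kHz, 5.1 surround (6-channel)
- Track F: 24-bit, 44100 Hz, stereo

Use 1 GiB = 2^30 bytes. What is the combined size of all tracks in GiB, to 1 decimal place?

37 minutes 22 seconds = 2,242 s.
Track A: 11,025 × 2,242 × 2 × 1 = 49,436,100 bytes.
Track B: 48,000 × 2,242 × 1 × 1 = 107,616,000 bytes.
Track C: 18,900 × 2,242 × 1 × 1 = 42,373,800 bytes.
Track D: 24,000 × 2,242 × 4 × 2 = 430,464,000 bytes.
Track E: 7,350 × 2,242 × 1 × 6 = 98,872,200 bytes.
Track F: 44,100 × 2,242 × 3 × 2 = 593,233,200 bytes.
Total = 1,321,995,300 bytes = 1.2 GiB.

1.2 GiB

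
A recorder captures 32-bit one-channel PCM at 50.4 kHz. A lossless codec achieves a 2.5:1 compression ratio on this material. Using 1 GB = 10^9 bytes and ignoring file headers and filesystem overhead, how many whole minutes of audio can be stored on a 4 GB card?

Uncompressed byte rate = 50,400 × 4 × 1 = 201,600 bytes/s.
After 2.5:1 compression, effective rate ≈ 80640 bytes/s.
Capacity = 4 × 1,000,000,000 = 4,000,000,000 bytes.
4,000,000,000 / effective rate ≈ 49603.17 s → 826 minutes.

826 minutes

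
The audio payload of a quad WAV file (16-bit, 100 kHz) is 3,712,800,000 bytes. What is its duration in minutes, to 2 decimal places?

Byte rate = 100,000 × 2 × 4 = 800,000 bytes/s.
Duration = 3,712,800,000 / 800,000 = 4,641 s.
4,641 s / 60 = 77.35 minutes.

77.35 minutes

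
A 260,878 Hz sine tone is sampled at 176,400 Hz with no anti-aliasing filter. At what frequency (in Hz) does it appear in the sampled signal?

Nyquist = 176,400/2 = 88,200 Hz; 260,878 Hz exceeds it.
Alias = |260,878 − 1×176,400| = |260,878 − 176,400| = 84,478 Hz.

84,478 Hz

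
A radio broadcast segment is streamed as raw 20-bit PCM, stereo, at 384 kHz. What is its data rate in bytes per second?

1,920,000 bytes/s

Bit rate = 384,000 × 20 × 2 = 15,360,000 bits/s.
15,360,000 / 8 = 1,920,000 bytes/s.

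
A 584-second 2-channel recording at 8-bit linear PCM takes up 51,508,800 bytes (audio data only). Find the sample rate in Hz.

Bytes = sample_rate × seconds × bytes_per_sample × channels.
sample_rate = 51,508,800 / (584 × 1 × 2) = 51,508,800 / 1,168 = 44,100 Hz.

44,100 Hz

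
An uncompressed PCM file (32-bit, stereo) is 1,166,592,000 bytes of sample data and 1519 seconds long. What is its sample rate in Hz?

Bytes = sample_rate × seconds × bytes_per_sample × channels.
sample_rate = 1,166,592,000 / (1,519 × 4 × 2) = 1,166,592,000 / 12,152 = 96,000 Hz.

96,000 Hz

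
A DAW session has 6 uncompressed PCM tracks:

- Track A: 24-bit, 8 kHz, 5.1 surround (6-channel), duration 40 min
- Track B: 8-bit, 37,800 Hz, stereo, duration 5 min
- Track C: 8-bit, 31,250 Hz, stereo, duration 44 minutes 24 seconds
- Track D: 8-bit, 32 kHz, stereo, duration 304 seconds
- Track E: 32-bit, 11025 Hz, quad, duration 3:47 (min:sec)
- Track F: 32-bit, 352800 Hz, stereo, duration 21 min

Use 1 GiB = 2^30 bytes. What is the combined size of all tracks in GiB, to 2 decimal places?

3.87 GiB

Track A: 40 min = 2,400 s; 8,000 × 2,400 × 3 × 6 = 345,600,000 bytes.
Track B: 5 min = 300 s; 37,800 × 300 × 1 × 2 = 22,680,000 bytes.
Track C: 44 minutes 24 seconds = 2,664 s; 31,250 × 2,664 × 1 × 2 = 166,500,000 bytes.
Track D: 32,000 × 304 × 1 × 2 = 19,456,000 bytes.
Track E: 3:47 (min:sec) = 227 s; 11,025 × 227 × 4 × 4 = 40,042,800 bytes.
Track F: 21 min = 1,260 s; 352,800 × 1,260 × 4 × 2 = 3,556,224,000 bytes.
Total = 4,150,502,800 bytes = 3.87 GiB.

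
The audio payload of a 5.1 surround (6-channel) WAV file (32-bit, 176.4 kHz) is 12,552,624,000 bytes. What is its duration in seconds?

Byte rate = 176,400 × 4 × 6 = 4,233,600 bytes/s.
Duration = 12,552,624,000 / 4,233,600 = 2,965 s.

2,965 seconds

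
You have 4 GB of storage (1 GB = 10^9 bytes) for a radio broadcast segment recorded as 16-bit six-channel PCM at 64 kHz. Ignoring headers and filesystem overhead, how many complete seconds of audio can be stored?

Uncompressed byte rate = 64,000 × 2 × 6 = 768,000 bytes/s.
Capacity = 4 × 1,000,000,000 = 4,000,000,000 bytes.
4,000,000,000 / 768,000 ≈ 5208.33 s → 5,208 seconds.

5,208 seconds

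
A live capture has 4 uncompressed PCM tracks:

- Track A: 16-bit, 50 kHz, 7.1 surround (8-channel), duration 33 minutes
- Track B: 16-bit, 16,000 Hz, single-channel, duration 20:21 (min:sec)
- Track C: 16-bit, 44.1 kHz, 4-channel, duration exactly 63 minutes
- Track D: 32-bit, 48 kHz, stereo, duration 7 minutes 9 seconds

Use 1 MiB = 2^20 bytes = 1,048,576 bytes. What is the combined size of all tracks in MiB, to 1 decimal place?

2976.8 MiB

Track A: 33 minutes = 1,980 s; 50,000 × 1,980 × 2 × 8 = 1,584,000,000 bytes.
Track B: 20:21 (min:sec) = 1,221 s; 16,000 × 1,221 × 2 × 1 = 39,072,000 bytes.
Track C: exactly 63 minutes = 3,780 s; 44,100 × 3,780 × 2 × 4 = 1,333,584,000 bytes.
Track D: 7 minutes 9 seconds = 429 s; 48,000 × 429 × 4 × 2 = 164,736,000 bytes.
Total = 3,121,392,000 bytes = 2976.8 MiB.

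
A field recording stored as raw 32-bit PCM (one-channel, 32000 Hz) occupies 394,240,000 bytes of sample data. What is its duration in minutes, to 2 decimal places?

51.33 minutes

Byte rate = 32,000 × 4 × 1 = 128,000 bytes/s.
Duration = 394,240,000 / 128,000 = 3,080 s.
3,080 s / 60 = 51.33 minutes.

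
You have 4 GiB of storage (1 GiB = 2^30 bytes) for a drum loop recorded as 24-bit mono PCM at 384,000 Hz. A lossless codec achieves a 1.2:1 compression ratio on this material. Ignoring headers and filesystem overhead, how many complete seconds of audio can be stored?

4,473 seconds

Uncompressed byte rate = 384,000 × 3 × 1 = 1,152,000 bytes/s.
After 1.2:1 compression, effective rate ≈ 960000 bytes/s.
Capacity = 4 × 1,073,741,824 = 4,294,967,296 bytes.
4,294,967,296 / effective rate ≈ 4473.92 s → 4,473 seconds.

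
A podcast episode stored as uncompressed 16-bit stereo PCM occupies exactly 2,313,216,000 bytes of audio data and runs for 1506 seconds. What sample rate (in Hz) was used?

384,000 Hz

Bytes = sample_rate × seconds × bytes_per_sample × channels.
sample_rate = 2,313,216,000 / (1,506 × 2 × 2) = 2,313,216,000 / 6,024 = 384,000 Hz.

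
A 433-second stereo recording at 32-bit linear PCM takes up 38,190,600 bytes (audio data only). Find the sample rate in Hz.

Bytes = sample_rate × seconds × bytes_per_sample × channels.
sample_rate = 38,190,600 / (433 × 4 × 2) = 38,190,600 / 3,464 = 11,025 Hz.

11,025 Hz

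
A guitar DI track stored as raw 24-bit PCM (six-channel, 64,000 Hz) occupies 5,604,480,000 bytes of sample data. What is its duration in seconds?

Byte rate = 64,000 × 3 × 6 = 1,152,000 bytes/s.
Duration = 5,604,480,000 / 1,152,000 = 4,865 s.

4,865 seconds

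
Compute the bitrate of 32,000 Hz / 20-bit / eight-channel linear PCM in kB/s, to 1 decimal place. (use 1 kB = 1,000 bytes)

Bit rate = 32,000 × 20 × 8 = 5,120,000 bits/s.
5,120,000 / 8 = 640,000 B/s = 640.0 kB/s.

640.0 kB/s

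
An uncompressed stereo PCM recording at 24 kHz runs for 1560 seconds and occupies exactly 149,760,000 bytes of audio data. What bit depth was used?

16 bits

Bytes per sample = 149,760,000 / (24,000 × 1,560 × 2) = 149,760,000 / 74,880,000 = 2.
Bit depth = 2 × 8 = 16 bits.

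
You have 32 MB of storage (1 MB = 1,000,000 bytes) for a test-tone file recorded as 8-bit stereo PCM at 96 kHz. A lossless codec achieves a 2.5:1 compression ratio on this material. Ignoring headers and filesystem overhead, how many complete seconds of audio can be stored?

Uncompressed byte rate = 96,000 × 1 × 2 = 192,000 bytes/s.
After 2.5:1 compression, effective rate ≈ 76800 bytes/s.
Capacity = 32 × 1,000,000 = 32,000,000 bytes.
32,000,000 / effective rate ≈ 416.67 s → 416 seconds.

416 seconds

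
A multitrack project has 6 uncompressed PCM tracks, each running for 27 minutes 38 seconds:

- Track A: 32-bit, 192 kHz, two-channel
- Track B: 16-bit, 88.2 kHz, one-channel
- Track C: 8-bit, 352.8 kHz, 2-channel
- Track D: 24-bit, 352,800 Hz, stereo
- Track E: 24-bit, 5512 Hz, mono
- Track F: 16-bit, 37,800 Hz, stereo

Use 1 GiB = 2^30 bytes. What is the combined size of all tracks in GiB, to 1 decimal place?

7.3 GiB

27 minutes 38 seconds = 1,658 s.
Track A: 192,000 × 1,658 × 4 × 2 = 2,546,688,000 bytes.
Track B: 88,200 × 1,658 × 2 × 1 = 292,471,200 bytes.
Track C: 352,800 × 1,658 × 1 × 2 = 1,169,884,800 bytes.
Track D: 352,800 × 1,658 × 3 × 2 = 3,509,654,400 bytes.
Track E: 5,512 × 1,658 × 3 × 1 = 27,416,688 bytes.
Track F: 37,800 × 1,658 × 2 × 2 = 250,689,600 bytes.
Total = 7,796,804,688 bytes = 7.3 GiB.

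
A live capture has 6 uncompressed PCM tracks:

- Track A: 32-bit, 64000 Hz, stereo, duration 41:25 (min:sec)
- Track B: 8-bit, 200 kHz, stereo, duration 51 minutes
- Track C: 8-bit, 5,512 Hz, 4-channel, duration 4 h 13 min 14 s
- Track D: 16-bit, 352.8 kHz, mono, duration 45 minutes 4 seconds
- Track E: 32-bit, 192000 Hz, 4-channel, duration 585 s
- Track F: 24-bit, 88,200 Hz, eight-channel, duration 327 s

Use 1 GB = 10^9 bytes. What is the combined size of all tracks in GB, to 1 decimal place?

Track A: 41:25 (min:sec) = 2,485 s; 64,000 × 2,485 × 4 × 2 = 1,272,320,000 bytes.
Track B: 51 minutes = 3,060 s; 200,000 × 3,060 × 1 × 2 = 1,224,000,000 bytes.
Track C: 4 h 13 min 14 s = 15,194 s; 5,512 × 15,194 × 1 × 4 = 334,997,312 bytes.
Track D: 45 minutes 4 seconds = 2,704 s; 352,800 × 2,704 × 2 × 1 = 1,907,942,400 bytes.
Track E: 192,000 × 585 × 4 × 4 = 1,797,120,000 bytes.
Track F: 88,200 × 327 × 3 × 8 = 692,193,600 bytes.
Total = 7,228,573,312 bytes = 7.2 GB.

7.2 GB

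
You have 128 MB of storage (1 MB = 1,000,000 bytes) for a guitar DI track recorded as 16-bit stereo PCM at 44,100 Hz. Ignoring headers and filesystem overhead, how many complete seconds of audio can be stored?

Uncompressed byte rate = 44,100 × 2 × 2 = 176,400 bytes/s.
Capacity = 128 × 1,000,000 = 128,000,000 bytes.
128,000,000 / 176,400 ≈ 725.62 s → 725 seconds.

725 seconds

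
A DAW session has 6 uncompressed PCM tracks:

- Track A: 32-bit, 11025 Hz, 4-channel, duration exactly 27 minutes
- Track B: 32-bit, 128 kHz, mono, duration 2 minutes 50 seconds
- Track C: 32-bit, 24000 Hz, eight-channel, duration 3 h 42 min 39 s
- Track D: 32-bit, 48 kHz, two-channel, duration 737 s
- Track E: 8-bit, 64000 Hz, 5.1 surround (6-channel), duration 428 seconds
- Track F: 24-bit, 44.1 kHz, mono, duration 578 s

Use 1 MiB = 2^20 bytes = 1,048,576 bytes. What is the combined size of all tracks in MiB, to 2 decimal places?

Track A: exactly 27 minutes = 1,620 s; 11,025 × 1,620 × 4 × 4 = 285,768,000 bytes.
Track B: 2 minutes 50 seconds = 170 s; 128,000 × 170 × 4 × 1 = 87,040,000 bytes.
Track C: 3 h 42 min 39 s = 13,359 s; 24,000 × 13,359 × 4 × 8 = 10,259,712,000 bytes.
Track D: 48,000 × 737 × 4 × 2 = 283,008,000 bytes.
Track E: 64,000 × 428 × 1 × 6 = 164,352,000 bytes.
Track F: 44,100 × 578 × 3 × 1 = 76,469,400 bytes.
Total = 11,156,349,400 bytes = 10639.52 MiB.

10639.52 MiB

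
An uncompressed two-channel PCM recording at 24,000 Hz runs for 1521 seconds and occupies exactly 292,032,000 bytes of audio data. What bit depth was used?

32 bits

Bytes per sample = 292,032,000 / (24,000 × 1,521 × 2) = 292,032,000 / 73,008,000 = 4.
Bit depth = 4 × 8 = 32 bits.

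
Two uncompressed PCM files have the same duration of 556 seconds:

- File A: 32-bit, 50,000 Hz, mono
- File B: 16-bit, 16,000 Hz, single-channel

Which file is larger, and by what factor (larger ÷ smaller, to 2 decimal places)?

File A: 50,000 × 4 × 1 = 200,000 bytes/s.
File B: 16,000 × 2 × 1 = 32,000 bytes/s.
File A is larger; ratio = 111,200,000 / 17,792,000 = 6.25.

File A, by a factor of 6.25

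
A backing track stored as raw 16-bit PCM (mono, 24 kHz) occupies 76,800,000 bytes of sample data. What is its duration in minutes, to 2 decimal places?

Byte rate = 24,000 × 2 × 1 = 48,000 bytes/s.
Duration = 76,800,000 / 48,000 = 1,600 s.
1,600 s / 60 = 26.67 minutes.

26.67 minutes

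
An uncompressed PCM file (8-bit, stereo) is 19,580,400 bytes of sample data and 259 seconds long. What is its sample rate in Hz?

37,800 Hz

Bytes = sample_rate × seconds × bytes_per_sample × channels.
sample_rate = 19,580,400 / (259 × 1 × 2) = 19,580,400 / 518 = 37,800 Hz.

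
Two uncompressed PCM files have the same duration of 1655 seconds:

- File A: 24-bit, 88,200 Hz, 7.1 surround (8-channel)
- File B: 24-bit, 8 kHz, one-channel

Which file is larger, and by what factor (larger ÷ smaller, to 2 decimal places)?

File A: 88,200 × 3 × 8 = 2,116,800 bytes/s.
File B: 8,000 × 3 × 1 = 24,000 bytes/s.
File A is larger; ratio = 3,503,304,000 / 39,720,000 = 88.20.

File A, by a factor of 88.20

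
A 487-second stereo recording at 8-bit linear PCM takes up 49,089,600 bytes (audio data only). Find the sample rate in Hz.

50,400 Hz

Bytes = sample_rate × seconds × bytes_per_sample × channels.
sample_rate = 49,089,600 / (487 × 1 × 2) = 49,089,600 / 974 = 50,400 Hz.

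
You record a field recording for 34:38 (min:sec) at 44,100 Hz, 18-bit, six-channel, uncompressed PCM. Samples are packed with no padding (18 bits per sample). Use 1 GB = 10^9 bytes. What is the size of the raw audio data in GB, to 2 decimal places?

1.24 GB

Duration = 34:38 (min:sec) = 2,078 s.
Bits = 44,100 × 2,078 × 18 × 6 = 9,897,098,400 bits = 1,237,137,300 bytes.
1,237,137,300 / 1,000,000,000 = 1.24 GB.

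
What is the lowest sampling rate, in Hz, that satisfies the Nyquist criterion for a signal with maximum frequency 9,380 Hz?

Minimum sample rate = 2 × 9,380 Hz = 18,760 Hz.

18,760 Hz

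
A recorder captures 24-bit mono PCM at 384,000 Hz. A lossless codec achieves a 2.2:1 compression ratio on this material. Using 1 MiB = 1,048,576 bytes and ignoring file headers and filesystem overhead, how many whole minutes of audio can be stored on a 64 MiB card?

2 minutes

Uncompressed byte rate = 384,000 × 3 × 1 = 1,152,000 bytes/s.
After 2.2:1 compression, effective rate ≈ 523636.36 bytes/s.
Capacity = 64 × 1,048,576 = 67,108,864 bytes.
67,108,864 / effective rate ≈ 128.16 s → 2 minutes.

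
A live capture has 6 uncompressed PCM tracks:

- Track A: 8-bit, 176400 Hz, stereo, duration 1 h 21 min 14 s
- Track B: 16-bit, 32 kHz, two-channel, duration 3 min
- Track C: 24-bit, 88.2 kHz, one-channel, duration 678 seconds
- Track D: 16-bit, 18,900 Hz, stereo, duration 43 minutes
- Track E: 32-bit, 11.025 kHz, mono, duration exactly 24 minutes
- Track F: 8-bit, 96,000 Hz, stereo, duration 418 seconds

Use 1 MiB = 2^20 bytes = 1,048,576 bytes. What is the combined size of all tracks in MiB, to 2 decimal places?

2156.06 MiB

Track A: 1 h 21 min 14 s = 4,874 s; 176,400 × 4,874 × 1 × 2 = 1,719,547,200 bytes.
Track B: 3 min = 180 s; 32,000 × 180 × 2 × 2 = 23,040,000 bytes.
Track C: 88,200 × 678 × 3 × 1 = 179,398,800 bytes.
Track D: 43 minutes = 2,580 s; 18,900 × 2,580 × 2 × 2 = 195,048,000 bytes.
Track E: exactly 24 minutes = 1,440 s; 11,025 × 1,440 × 4 × 1 = 63,504,000 bytes.
Track F: 96,000 × 418 × 1 × 2 = 80,256,000 bytes.
Total = 2,260,794,000 bytes = 2156.06 MiB.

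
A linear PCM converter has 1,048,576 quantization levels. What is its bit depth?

20 bits

log2(1,048,576) = 20.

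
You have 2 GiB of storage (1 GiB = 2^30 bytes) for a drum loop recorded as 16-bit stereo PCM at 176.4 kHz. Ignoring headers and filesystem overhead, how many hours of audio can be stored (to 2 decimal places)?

0.85 hours

Uncompressed byte rate = 176,400 × 2 × 2 = 705,600 bytes/s.
Capacity = 2 × 1,073,741,824 = 2,147,483,648 bytes.
2,147,483,648 / 705,600 ≈ 3043.49 s → 0.85 hours.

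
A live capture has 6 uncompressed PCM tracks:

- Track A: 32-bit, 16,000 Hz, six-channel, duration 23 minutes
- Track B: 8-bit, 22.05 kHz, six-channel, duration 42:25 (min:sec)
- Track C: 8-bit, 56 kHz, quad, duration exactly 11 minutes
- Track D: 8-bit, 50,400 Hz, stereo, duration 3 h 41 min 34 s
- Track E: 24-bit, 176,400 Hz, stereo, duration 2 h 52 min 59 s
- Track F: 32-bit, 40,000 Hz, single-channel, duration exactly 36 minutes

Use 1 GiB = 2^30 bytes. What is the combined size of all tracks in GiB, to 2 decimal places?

12.75 GiB

Track A: 23 minutes = 1,380 s; 16,000 × 1,380 × 4 × 6 = 529,920,000 bytes.
Track B: 42:25 (min:sec) = 2,545 s; 22,050 × 2,545 × 1 × 6 = 336,703,500 bytes.
Track C: exactly 11 minutes = 660 s; 56,000 × 660 × 1 × 4 = 147,840,000 bytes.
Track D: 3 h 41 min 34 s = 13,294 s; 50,400 × 13,294 × 1 × 2 = 1,340,035,200 bytes.
Track E: 2 h 52 min 59 s = 10,379 s; 176,400 × 10,379 × 3 × 2 = 10,985,133,600 bytes.
Track F: exactly 36 minutes = 2,160 s; 40,000 × 2,160 × 4 × 1 = 345,600,000 bytes.
Total = 13,685,232,300 bytes = 12.75 GiB.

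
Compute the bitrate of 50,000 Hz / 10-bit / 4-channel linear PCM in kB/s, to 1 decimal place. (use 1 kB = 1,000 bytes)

250.0 kB/s

Bit rate = 50,000 × 10 × 4 = 2,000,000 bits/s.
2,000,000 / 8 = 250,000 B/s = 250.0 kB/s.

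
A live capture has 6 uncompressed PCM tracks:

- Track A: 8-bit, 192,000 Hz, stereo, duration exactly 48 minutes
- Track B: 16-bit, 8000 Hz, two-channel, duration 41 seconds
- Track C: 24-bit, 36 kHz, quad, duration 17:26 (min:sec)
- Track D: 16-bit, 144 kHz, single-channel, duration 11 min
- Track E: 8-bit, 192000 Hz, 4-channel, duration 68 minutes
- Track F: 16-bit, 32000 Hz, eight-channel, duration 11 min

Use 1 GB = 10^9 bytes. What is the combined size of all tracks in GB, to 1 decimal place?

5.2 GB

Track A: exactly 48 minutes = 2,880 s; 192,000 × 2,880 × 1 × 2 = 1,105,920,000 bytes.
Track B: 8,000 × 41 × 2 × 2 = 1,312,000 bytes.
Track C: 17:26 (min:sec) = 1,046 s; 36,000 × 1,046 × 3 × 4 = 451,872,000 bytes.
Track D: 11 min = 660 s; 144,000 × 660 × 2 × 1 = 190,080,000 bytes.
Track E: 68 minutes = 4,080 s; 192,000 × 4,080 × 1 × 4 = 3,133,440,000 bytes.
Track F: 11 min = 660 s; 32,000 × 660 × 2 × 8 = 337,920,000 bytes.
Total = 5,220,544,000 bytes = 5.2 GB.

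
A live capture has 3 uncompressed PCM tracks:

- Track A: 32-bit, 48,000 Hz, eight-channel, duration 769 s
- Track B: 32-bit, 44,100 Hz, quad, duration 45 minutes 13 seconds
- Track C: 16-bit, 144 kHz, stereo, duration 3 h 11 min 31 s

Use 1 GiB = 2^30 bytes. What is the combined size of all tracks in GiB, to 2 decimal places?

Track A: 48,000 × 769 × 4 × 8 = 1,181,184,000 bytes.
Track B: 45 minutes 13 seconds = 2,713 s; 44,100 × 2,713 × 4 × 4 = 1,914,292,800 bytes.
Track C: 3 h 11 min 31 s = 11,491 s; 144,000 × 11,491 × 2 × 2 = 6,618,816,000 bytes.
Total = 9,714,292,800 bytes = 9.05 GiB.

9.05 GiB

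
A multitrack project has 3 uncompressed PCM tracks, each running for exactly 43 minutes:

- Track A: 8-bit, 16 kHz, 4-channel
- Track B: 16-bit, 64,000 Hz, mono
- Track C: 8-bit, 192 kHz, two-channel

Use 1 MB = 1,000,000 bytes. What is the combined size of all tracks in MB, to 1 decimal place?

exactly 43 minutes = 2,580 s.
Track A: 16,000 × 2,580 × 1 × 4 = 165,120,000 bytes.
Track B: 64,000 × 2,580 × 2 × 1 = 330,240,000 bytes.
Track C: 192,000 × 2,580 × 1 × 2 = 990,720,000 bytes.
Total = 1,486,080,000 bytes = 1486.1 MB.

1486.1 MB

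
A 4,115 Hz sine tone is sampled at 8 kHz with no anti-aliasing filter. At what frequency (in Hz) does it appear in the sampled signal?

Nyquist = 8,000/2 = 4,000 Hz; 4,115 Hz exceeds it.
Alias = |4,115 − 1×8,000| = |4,115 − 8,000| = 3,885 Hz.

3,885 Hz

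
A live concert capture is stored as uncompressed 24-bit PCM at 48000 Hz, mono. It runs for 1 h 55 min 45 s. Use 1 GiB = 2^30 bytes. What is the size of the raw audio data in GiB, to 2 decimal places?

0.93 GiB

Duration = 1 h 55 min 45 s = 6,945 s.
Bytes = 48,000 samples/s × 6,945 s × 3 bytes/sample × 1 ch = 1,000,080,000 bytes.
1,000,080,000 / 1,073,741,824 = 0.93 GiB.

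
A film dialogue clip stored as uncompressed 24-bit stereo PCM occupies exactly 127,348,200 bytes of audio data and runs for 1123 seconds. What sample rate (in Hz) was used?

18,900 Hz

Bytes = sample_rate × seconds × bytes_per_sample × channels.
sample_rate = 127,348,200 / (1,123 × 3 × 2) = 127,348,200 / 6,738 = 18,900 Hz.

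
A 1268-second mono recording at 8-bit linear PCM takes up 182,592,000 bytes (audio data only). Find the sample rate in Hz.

144,000 Hz

Bytes = sample_rate × seconds × bytes_per_sample × channels.
sample_rate = 182,592,000 / (1,268 × 1 × 1) = 182,592,000 / 1,268 = 144,000 Hz.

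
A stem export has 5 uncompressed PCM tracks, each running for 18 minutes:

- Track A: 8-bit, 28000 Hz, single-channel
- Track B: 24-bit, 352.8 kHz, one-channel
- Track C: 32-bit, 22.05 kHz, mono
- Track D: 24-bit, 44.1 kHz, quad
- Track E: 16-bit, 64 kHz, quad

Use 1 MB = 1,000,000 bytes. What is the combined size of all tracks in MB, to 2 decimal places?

2393.06 MB

18 minutes = 1,080 s.
Track A: 28,000 × 1,080 × 1 × 1 = 30,240,000 bytes.
Track B: 352,800 × 1,080 × 3 × 1 = 1,143,072,000 bytes.
Track C: 22,050 × 1,080 × 4 × 1 = 95,256,000 bytes.
Track D: 44,100 × 1,080 × 3 × 4 = 571,536,000 bytes.
Track E: 64,000 × 1,080 × 2 × 4 = 552,960,000 bytes.
Total = 2,393,064,000 bytes = 2393.06 MB.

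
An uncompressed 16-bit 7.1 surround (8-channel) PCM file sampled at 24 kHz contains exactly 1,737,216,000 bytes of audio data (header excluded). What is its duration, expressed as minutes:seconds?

75:24

Byte rate = 24,000 × 2 × 8 = 384,000 bytes/s.
Duration = 1,737,216,000 / 384,000 = 4,524 s.
4,524 s = 75:24.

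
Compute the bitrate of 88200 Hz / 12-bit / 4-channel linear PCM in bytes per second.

Bit rate = 88,200 × 12 × 4 = 4,233,600 bits/s.
4,233,600 / 8 = 529,200 bytes/s.

529,200 bytes/s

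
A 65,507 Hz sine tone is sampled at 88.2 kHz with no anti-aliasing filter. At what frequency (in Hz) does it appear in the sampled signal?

22,693 Hz

Nyquist = 88,200/2 = 44,100 Hz; 65,507 Hz exceeds it.
Alias = |65,507 − 1×88,200| = |65,507 − 88,200| = 22,693 Hz.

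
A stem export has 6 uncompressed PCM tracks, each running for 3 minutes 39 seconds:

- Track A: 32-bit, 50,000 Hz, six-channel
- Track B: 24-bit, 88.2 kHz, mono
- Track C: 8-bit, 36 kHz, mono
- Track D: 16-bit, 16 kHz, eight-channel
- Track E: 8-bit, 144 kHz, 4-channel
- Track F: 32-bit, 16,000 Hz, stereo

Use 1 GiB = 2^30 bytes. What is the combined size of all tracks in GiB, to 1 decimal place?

0.5 GiB

3 minutes 39 seconds = 219 s.
Track A: 50,000 × 219 × 4 × 6 = 262,800,000 bytes.
Track B: 88,200 × 219 × 3 × 1 = 57,947,400 bytes.
Track C: 36,000 × 219 × 1 × 1 = 7,884,000 bytes.
Track D: 16,000 × 219 × 2 × 8 = 56,064,000 bytes.
Track E: 144,000 × 219 × 1 × 4 = 126,144,000 bytes.
Track F: 16,000 × 219 × 4 × 2 = 28,032,000 bytes.
Total = 538,871,400 bytes = 0.5 GiB.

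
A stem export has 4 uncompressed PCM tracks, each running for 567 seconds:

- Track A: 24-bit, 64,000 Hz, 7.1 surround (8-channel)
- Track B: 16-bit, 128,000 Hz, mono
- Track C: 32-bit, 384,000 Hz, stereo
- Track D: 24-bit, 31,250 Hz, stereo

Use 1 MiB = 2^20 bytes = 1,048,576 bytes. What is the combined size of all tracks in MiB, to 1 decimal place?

2731.5 MiB

Track A: 64,000 × 567 × 3 × 8 = 870,912,000 bytes.
Track B: 128,000 × 567 × 2 × 1 = 145,152,000 bytes.
Track C: 384,000 × 567 × 4 × 2 = 1,741,824,000 bytes.
Track D: 31,250 × 567 × 3 × 2 = 106,312,500 bytes.
Total = 2,864,200,500 bytes = 2731.5 MiB.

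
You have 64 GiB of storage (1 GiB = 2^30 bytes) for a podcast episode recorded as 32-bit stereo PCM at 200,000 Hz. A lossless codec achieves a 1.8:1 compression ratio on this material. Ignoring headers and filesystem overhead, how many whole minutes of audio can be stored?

Uncompressed byte rate = 200,000 × 4 × 2 = 1,600,000 bytes/s.
After 1.8:1 compression, effective rate ≈ 888888.89 bytes/s.
Capacity = 64 × 1,073,741,824 = 68,719,476,736 bytes.
68,719,476,736 / effective rate ≈ 77309.41 s → 1,288 minutes.

1,288 minutes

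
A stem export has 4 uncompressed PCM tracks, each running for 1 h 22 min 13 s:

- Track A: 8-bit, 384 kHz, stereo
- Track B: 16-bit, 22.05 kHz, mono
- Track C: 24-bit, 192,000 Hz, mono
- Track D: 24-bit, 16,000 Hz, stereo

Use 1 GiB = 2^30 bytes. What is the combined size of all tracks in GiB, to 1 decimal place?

6.8 GiB

1 h 22 min 13 s = 4,933 s.
Track A: 384,000 × 4,933 × 1 × 2 = 3,788,544,000 bytes.
Track B: 22,050 × 4,933 × 2 × 1 = 217,545,300 bytes.
Track C: 192,000 × 4,933 × 3 × 1 = 2,841,408,000 bytes.
Track D: 16,000 × 4,933 × 3 × 2 = 473,568,000 bytes.
Total = 7,321,065,300 bytes = 6.8 GiB.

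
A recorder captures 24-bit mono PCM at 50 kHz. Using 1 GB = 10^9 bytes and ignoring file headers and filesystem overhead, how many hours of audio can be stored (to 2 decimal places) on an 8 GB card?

14.81 hours

Uncompressed byte rate = 50,000 × 3 × 1 = 150,000 bytes/s.
Capacity = 8 × 1,000,000,000 = 8,000,000,000 bytes.
8,000,000,000 / 150,000 ≈ 53333.33 s → 14.81 hours.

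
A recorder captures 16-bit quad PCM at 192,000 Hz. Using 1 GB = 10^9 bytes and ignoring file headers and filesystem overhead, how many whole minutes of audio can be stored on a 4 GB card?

43 minutes

Uncompressed byte rate = 192,000 × 2 × 4 = 1,536,000 bytes/s.
Capacity = 4 × 1,000,000,000 = 4,000,000,000 bytes.
4,000,000,000 / 1,536,000 ≈ 2604.17 s → 43 minutes.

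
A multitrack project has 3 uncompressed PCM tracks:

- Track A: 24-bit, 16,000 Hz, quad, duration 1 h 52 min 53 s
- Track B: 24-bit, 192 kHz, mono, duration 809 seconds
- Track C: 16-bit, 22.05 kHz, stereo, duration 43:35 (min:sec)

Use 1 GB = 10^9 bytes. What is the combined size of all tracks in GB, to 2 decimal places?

Track A: 1 h 52 min 53 s = 6,773 s; 16,000 × 6,773 × 3 × 4 = 1,300,416,000 bytes.
Track B: 192,000 × 809 × 3 × 1 = 465,984,000 bytes.
Track C: 43:35 (min:sec) = 2,615 s; 22,050 × 2,615 × 2 × 2 = 230,643,000 bytes.
Total = 1,997,043,000 bytes = 2.00 GB.

2.00 GB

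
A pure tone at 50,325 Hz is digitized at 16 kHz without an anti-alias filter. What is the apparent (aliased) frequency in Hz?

Nyquist = 16,000/2 = 8,000 Hz; 50,325 Hz exceeds it.
Alias = |50,325 − 3×16,000| = |50,325 − 48,000| = 2,325 Hz.

2,325 Hz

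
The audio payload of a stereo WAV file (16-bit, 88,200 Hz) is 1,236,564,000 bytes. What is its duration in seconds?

3,505 seconds

Byte rate = 88,200 × 2 × 2 = 352,800 bytes/s.
Duration = 1,236,564,000 / 352,800 = 3,505 s.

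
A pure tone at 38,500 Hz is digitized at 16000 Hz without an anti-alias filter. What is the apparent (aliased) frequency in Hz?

6,500 Hz

Nyquist = 16,000/2 = 8,000 Hz; 38,500 Hz exceeds it.
Alias = |38,500 − 2×16,000| = |38,500 − 32,000| = 6,500 Hz.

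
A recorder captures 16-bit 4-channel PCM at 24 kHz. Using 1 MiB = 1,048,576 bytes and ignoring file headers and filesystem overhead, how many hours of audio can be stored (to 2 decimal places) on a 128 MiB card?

Uncompressed byte rate = 24,000 × 2 × 4 = 192,000 bytes/s.
Capacity = 128 × 1,048,576 = 134,217,728 bytes.
134,217,728 / 192,000 ≈ 699.05 s → 0.19 hours.

0.19 hours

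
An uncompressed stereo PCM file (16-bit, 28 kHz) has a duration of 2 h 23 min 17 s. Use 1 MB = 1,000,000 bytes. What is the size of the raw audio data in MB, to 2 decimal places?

962.86 MB

Duration = 2 h 23 min 17 s = 8,597 s.
Bytes = 28,000 samples/s × 8,597 s × 2 bytes/sample × 2 ch = 962,864,000 bytes.
962,864,000 / 1,000,000 = 962.86 MB.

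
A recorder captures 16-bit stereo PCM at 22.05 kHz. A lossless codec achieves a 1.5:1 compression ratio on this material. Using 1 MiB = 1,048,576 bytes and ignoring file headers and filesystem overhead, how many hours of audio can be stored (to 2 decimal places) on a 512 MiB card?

Uncompressed byte rate = 22,050 × 2 × 2 = 88,200 bytes/s.
After 1.5:1 compression, effective rate ≈ 58800 bytes/s.
Capacity = 512 × 1,048,576 = 536,870,912 bytes.
536,870,912 / effective rate ≈ 9130.46 s → 2.54 hours.

2.54 hours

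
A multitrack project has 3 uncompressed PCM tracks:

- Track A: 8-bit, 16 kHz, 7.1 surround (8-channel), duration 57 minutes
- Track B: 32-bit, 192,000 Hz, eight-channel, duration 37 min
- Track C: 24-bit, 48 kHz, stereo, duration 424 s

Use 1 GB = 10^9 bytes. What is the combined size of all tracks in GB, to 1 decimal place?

Track A: 57 minutes = 3,420 s; 16,000 × 3,420 × 1 × 8 = 437,760,000 bytes.
Track B: 37 min = 2,220 s; 192,000 × 2,220 × 4 × 8 = 13,639,680,000 bytes.
Track C: 48,000 × 424 × 3 × 2 = 122,112,000 bytes.
Total = 14,199,552,000 bytes = 14.2 GB.

14.2 GB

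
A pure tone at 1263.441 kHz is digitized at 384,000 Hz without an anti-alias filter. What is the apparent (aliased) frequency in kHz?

Nyquist = 384,000/2 = 192,000 Hz; 1,263,441 Hz exceeds it.
Alias = |1,263,441 − 3×384,000| = |1,263,441 − 1,152,000| = 111,441 Hz = 111.441 kHz.

111.441 kHz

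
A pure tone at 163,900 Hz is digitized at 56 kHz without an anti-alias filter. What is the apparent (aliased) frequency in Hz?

4,100 Hz

Nyquist = 56,000/2 = 28,000 Hz; 163,900 Hz exceeds it.
Alias = |163,900 − 3×56,000| = |163,900 − 168,000| = 4,100 Hz.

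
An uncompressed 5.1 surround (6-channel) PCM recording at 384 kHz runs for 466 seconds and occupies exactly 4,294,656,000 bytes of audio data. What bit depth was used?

Bytes per sample = 4,294,656,000 / (384,000 × 466 × 6) = 4,294,656,000 / 1,073,664,000 = 4.
Bit depth = 4 × 8 = 32 bits.

32 bits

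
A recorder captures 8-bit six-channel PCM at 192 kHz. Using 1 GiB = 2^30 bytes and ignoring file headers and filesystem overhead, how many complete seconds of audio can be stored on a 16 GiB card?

14,913 seconds

Uncompressed byte rate = 192,000 × 1 × 6 = 1,152,000 bytes/s.
Capacity = 16 × 1,073,741,824 = 17,179,869,184 bytes.
17,179,869,184 / 1,152,000 ≈ 14913.08 s → 14,913 seconds.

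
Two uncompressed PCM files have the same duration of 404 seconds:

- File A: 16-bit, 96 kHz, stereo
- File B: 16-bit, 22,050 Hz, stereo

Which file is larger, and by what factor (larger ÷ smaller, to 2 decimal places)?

File A, by a factor of 4.35

File A: 96,000 × 2 × 2 = 384,000 bytes/s.
File B: 22,050 × 2 × 2 = 88,200 bytes/s.
File A is larger; ratio = 155,136,000 / 35,632,800 = 4.35.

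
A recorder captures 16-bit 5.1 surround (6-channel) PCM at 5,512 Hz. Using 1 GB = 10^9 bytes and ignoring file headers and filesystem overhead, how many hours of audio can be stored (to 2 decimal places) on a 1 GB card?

4.20 hours

Uncompressed byte rate = 5,512 × 2 × 6 = 66,144 bytes/s.
Capacity = 1 × 1,000,000,000 = 1,000,000,000 bytes.
1,000,000,000 / 66,144 ≈ 15118.53 s → 4.20 hours.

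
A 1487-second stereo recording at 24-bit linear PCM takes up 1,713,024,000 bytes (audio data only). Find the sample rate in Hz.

192,000 Hz

Bytes = sample_rate × seconds × bytes_per_sample × channels.
sample_rate = 1,713,024,000 / (1,487 × 3 × 2) = 1,713,024,000 / 8,922 = 192,000 Hz.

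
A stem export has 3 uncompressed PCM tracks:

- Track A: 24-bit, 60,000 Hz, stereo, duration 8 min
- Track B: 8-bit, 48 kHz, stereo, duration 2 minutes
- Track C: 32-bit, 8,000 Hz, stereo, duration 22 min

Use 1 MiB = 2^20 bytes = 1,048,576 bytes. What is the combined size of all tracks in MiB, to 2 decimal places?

Track A: 8 min = 480 s; 60,000 × 480 × 3 × 2 = 172,800,000 bytes.
Track B: 2 minutes = 120 s; 48,000 × 120 × 1 × 2 = 11,520,000 bytes.
Track C: 22 min = 1,320 s; 8,000 × 1,320 × 4 × 2 = 84,480,000 bytes.
Total = 268,800,000 bytes = 256.35 MiB.

256.35 MiB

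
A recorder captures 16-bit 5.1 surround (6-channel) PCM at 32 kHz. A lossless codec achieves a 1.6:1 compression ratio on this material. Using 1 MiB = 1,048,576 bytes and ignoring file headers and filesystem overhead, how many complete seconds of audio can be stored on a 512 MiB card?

Uncompressed byte rate = 32,000 × 2 × 6 = 384,000 bytes/s.
After 1.6:1 compression, effective rate ≈ 240000 bytes/s.
Capacity = 512 × 1,048,576 = 536,870,912 bytes.
536,870,912 / effective rate ≈ 2236.96 s → 2,236 seconds.

2,236 seconds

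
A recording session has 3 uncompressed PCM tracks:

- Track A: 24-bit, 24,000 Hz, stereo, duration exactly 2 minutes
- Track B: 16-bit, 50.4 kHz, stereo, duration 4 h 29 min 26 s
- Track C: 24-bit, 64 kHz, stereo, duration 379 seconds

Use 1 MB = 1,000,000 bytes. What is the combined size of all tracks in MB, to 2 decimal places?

3421.88 MB

Track A: exactly 2 minutes = 120 s; 24,000 × 120 × 3 × 2 = 17,280,000 bytes.
Track B: 4 h 29 min 26 s = 16,166 s; 50,400 × 16,166 × 2 × 2 = 3,259,065,600 bytes.
Track C: 64,000 × 379 × 3 × 2 = 145,536,000 bytes.
Total = 3,421,881,600 bytes = 3421.88 MB.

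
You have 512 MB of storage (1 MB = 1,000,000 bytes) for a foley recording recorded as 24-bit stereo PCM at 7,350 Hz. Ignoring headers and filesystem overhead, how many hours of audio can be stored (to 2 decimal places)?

3.22 hours

Uncompressed byte rate = 7,350 × 3 × 2 = 44,100 bytes/s.
Capacity = 512 × 1,000,000 = 512,000,000 bytes.
512,000,000 / 44,100 ≈ 11609.98 s → 3.22 hours.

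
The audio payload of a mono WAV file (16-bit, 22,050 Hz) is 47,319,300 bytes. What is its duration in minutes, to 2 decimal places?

17.88 minutes

Byte rate = 22,050 × 2 × 1 = 44,100 bytes/s.
Duration = 47,319,300 / 44,100 = 1,073 s.
1,073 s / 60 = 17.88 minutes.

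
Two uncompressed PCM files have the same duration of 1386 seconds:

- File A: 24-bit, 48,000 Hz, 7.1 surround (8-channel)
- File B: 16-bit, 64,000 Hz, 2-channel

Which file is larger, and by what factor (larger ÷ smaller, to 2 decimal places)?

File A: 48,000 × 3 × 8 = 1,152,000 bytes/s.
File B: 64,000 × 2 × 2 = 256,000 bytes/s.
File A is larger; ratio = 1,596,672,000 / 354,816,000 = 4.50.

File A, by a factor of 4.50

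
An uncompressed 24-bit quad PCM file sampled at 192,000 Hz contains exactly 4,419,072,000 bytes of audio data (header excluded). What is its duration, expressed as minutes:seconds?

Byte rate = 192,000 × 3 × 4 = 2,304,000 bytes/s.
Duration = 4,419,072,000 / 2,304,000 = 1,918 s.
1,918 s = 31:58.

31:58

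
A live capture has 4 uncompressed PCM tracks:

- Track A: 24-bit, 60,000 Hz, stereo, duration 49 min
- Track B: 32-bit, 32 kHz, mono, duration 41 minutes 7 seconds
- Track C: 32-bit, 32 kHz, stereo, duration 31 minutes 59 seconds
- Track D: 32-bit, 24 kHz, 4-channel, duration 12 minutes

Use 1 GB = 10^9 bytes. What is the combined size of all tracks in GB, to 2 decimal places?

2.14 GB

Track A: 49 min = 2,940 s; 60,000 × 2,940 × 3 × 2 = 1,058,400,000 bytes.
Track B: 41 minutes 7 seconds = 2,467 s; 32,000 × 2,467 × 4 × 1 = 315,776,000 bytes.
Track C: 31 minutes 59 seconds = 1,919 s; 32,000 × 1,919 × 4 × 2 = 491,264,000 bytes.
Track D: 12 minutes = 720 s; 24,000 × 720 × 4 × 4 = 276,480,000 bytes.
Total = 2,141,920,000 bytes = 2.14 GB.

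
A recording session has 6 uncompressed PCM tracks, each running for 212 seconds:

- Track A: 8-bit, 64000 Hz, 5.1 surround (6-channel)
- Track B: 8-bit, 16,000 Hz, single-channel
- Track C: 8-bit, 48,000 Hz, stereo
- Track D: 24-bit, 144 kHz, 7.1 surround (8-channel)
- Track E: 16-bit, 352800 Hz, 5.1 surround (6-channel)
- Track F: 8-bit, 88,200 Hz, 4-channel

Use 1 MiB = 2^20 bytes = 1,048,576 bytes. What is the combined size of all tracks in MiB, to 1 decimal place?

1726.3 MiB

Track A: 64,000 × 212 × 1 × 6 = 81,408,000 bytes.
Track B: 16,000 × 212 × 1 × 1 = 3,392,000 bytes.
Track C: 48,000 × 212 × 1 × 2 = 20,352,000 bytes.
Track D: 144,000 × 212 × 3 × 8 = 732,672,000 bytes.
Track E: 352,800 × 212 × 2 × 6 = 897,523,200 bytes.
Track F: 88,200 × 212 × 1 × 4 = 74,793,600 bytes.
Total = 1,810,140,800 bytes = 1726.3 MiB.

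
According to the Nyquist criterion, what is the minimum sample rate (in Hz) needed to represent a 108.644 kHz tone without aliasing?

217,288 Hz

Minimum sample rate = 2 × 108,644 Hz = 217,288 Hz.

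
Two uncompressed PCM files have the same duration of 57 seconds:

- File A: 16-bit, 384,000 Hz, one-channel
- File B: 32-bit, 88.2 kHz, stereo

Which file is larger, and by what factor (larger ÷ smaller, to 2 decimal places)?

File A, by a factor of 1.09

File A: 384,000 × 2 × 1 = 768,000 bytes/s.
File B: 88,200 × 4 × 2 = 705,600 bytes/s.
File A is larger; ratio = 43,776,000 / 40,219,200 = 1.09.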